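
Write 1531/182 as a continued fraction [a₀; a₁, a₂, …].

1531 ÷ 182 → quotient 8, remainder 75
182 ÷ 75 → quotient 2, remainder 32
75 ÷ 32 → quotient 2, remainder 11
32 ÷ 11 → quotient 2, remainder 10
11 ÷ 10 → quotient 1, remainder 1
10 ÷ 1 → quotient 10, remainder 0

[8; 2, 2, 2, 1, 10]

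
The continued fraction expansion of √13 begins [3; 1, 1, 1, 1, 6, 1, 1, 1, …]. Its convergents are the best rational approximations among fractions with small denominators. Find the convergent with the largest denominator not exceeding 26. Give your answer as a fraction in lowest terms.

a_0 = 3: 3/1  (≤ bound)
a_1 = 1: 4/1  (≤ bound)
a_2 = 1: 7/2  (≤ bound)
a_3 = 1: 11/3  (≤ bound)
a_4 = 1: 18/5  (≤ bound)
a_5 = 6: 119/33  (> 26, stop)

18/5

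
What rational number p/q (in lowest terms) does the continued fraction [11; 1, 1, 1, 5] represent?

198/17

Collapse the nested fraction from the inside out:
Start with 5.
1 + 1/(5/1) = 1 + 1/5 = 6/5
1 + 1/(6/5) = 1 + 5/6 = 11/6
1 + 1/(11/6) = 1 + 6/11 = 17/11
11 + 1/(17/11) = 11 + 11/17 = 198/17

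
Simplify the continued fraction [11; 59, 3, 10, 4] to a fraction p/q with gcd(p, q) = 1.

83001/7534

Build up convergents one term at a time:
a_0 = 11: 11/1
a_1 = 59: 650/59
a_2 = 3: 1961/178
a_3 = 10: 20260/1839
a_4 = 4: 83001/7534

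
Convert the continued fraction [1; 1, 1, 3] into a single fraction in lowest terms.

Use the convergent recurrence hₖ = aₖ·hₖ₋₁ + hₖ₋₂ (and likewise for the denominators kₖ):
a_0 = 1: 1/1
a_1 = 1: 2/1
a_2 = 1: 3/2
a_3 = 3: 11/7

11/7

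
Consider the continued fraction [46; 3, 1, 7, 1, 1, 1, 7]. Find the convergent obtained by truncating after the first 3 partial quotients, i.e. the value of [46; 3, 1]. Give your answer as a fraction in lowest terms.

185/4

Start with 1.
3 + 1/(1/1) = 3 + 1/1 = 4/1
46 + 1/(4/1) = 46 + 1/4 = 185/4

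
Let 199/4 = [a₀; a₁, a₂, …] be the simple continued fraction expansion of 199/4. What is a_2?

Apply division with remainder until the remainder is 0:
199 = 49·4 + 3, so a_0 = 49
4 = 1·3 + 1, so a_1 = 1
3 = 3·1 + 0, so a_2 = 3

3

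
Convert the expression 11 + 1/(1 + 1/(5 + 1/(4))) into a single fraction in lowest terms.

Build up convergents one term at a time:
a_0 = 11: 11/1
a_1 = 1: 12/1
a_2 = 5: 71/6
a_3 = 4: 296/25

296/25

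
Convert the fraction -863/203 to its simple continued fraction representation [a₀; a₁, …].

[-5; 1, 2, 1, 50]

⌊-863/203⌋ = -5, remainder 152
⌊203/152⌋ = 1, remainder 51
⌊152/51⌋ = 2, remainder 50
⌊51/50⌋ = 1, remainder 1
⌊50/1⌋ = 50, remainder 0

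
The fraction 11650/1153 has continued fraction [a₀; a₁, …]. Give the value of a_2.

1

11650 ÷ 1153 → quotient 10, remainder 120
1153 ÷ 120 → quotient 9, remainder 73
120 ÷ 73 → quotient 1, remainder 47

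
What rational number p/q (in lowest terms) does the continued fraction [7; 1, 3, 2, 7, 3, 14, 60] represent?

Build up convergents one term at a time:
a_0 = 7: 7/1
a_1 = 1: 8/1
a_2 = 3: 31/4
a_3 = 2: 70/9
a_4 = 7: 521/67
a_5 = 3: 1633/210
a_6 = 14: 23383/3007
a_7 = 60: 1404613/180630

1404613/180630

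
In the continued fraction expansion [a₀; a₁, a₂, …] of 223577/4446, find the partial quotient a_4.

223577 ÷ 4446 → quotient 50, remainder 1277
4446 ÷ 1277 → quotient 3, remainder 615
1277 ÷ 615 → quotient 2, remainder 47
615 ÷ 47 → quotient 13, remainder 4
47 ÷ 4 → quotient 11, remainder 3

11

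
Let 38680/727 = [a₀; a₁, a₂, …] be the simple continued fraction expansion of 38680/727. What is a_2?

1

38680 = 53·727 + 149, so a_0 = 53
727 = 4·149 + 131, so a_1 = 4
149 = 1·131 + 18, so a_2 = 1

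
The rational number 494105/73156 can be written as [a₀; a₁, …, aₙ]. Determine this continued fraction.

Run the Euclidean algorithm, recording each quotient:
⌊494105/73156⌋ = 6, remainder 55169
⌊73156/55169⌋ = 1, remainder 17987
⌊55169/17987⌋ = 3, remainder 1208
⌊17987/1208⌋ = 14, remainder 1075
⌊1208/1075⌋ = 1, remainder 133
⌊1075/133⌋ = 8, remainder 11
⌊133/11⌋ = 12, remainder 1
⌊11/1⌋ = 11, remainder 0

[6; 1, 3, 14, 1, 8, 12, 11]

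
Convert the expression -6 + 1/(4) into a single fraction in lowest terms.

a_0 = -6: -6/1
a_1 = 4: -23/4

-23/4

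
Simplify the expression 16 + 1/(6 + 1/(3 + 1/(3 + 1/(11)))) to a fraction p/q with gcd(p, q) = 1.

a_0 = 16: 16/1
a_1 = 6: 97/6
a_2 = 3: 307/19
a_3 = 3: 1018/63
a_4 = 11: 11505/712

11505/712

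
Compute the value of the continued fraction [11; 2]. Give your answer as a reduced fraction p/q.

Start with 2.
11 + 1/(2/1) = 11 + 1/2 = 23/2

23/2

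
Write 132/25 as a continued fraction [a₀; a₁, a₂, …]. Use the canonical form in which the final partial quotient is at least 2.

⌊132/25⌋ = 5, remainder 7
⌊25/7⌋ = 3, remainder 4
⌊7/4⌋ = 1, remainder 3
⌊4/3⌋ = 1, remainder 1
⌊3/1⌋ = 3, remainder 0

[5; 3, 1, 1, 3]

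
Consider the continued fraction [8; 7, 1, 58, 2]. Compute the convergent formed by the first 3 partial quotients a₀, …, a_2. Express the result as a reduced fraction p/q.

Work from the innermost term outward:
Start with 1.
7 + 1/(1/1) = 7 + 1/1 = 8/1
8 + 1/(8/1) = 8 + 1/8 = 65/8

65/8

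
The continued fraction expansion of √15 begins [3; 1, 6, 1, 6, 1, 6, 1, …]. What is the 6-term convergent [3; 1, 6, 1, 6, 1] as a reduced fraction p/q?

244/63

Start with 1.
6 + 1/(1/1) = 6 + 1/1 = 7/1
1 + 1/(7/1) = 1 + 1/7 = 8/7
6 + 1/(8/7) = 6 + 7/8 = 55/8
1 + 1/(55/8) = 1 + 8/55 = 63/55
3 + 1/(63/55) = 3 + 55/63 = 244/63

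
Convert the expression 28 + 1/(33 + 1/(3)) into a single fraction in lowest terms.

2803/100

Use the convergent recurrence hₖ = aₖ·hₖ₋₁ + hₖ₋₂ (and likewise for the denominators kₖ):
a_0 = 28: 28/1
a_1 = 33: 925/33
a_2 = 3: 2803/100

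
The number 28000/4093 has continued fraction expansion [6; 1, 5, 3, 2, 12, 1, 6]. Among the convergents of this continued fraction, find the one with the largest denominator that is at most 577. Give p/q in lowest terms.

List convergents until the denominator exceeds the bound:
a_0 = 6: 6/1  (≤ bound)
a_1 = 1: 7/1  (≤ bound)
a_2 = 5: 41/6  (≤ bound)
a_3 = 3: 130/19  (≤ bound)
a_4 = 2: 301/44  (≤ bound)
a_5 = 12: 3742/547  (≤ bound)
a_6 = 1: 4043/591  (> 577, stop)

3742/547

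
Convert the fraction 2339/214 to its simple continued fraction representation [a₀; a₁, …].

⌊2339/214⌋ = 10, remainder 199
⌊214/199⌋ = 1, remainder 15
⌊199/15⌋ = 13, remainder 4
⌊15/4⌋ = 3, remainder 3
⌊4/3⌋ = 1, remainder 1
⌊3/1⌋ = 3, remainder 0

[10; 1, 13, 3, 1, 3]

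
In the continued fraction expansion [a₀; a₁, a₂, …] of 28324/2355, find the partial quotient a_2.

Apply division with remainder until the remainder is 0:
28324 = 12·2355 + 64, so a_0 = 12
2355 = 36·64 + 51, so a_1 = 36
64 = 1·51 + 13, so a_2 = 1

1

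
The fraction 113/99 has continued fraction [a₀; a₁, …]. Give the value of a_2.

14

113 = 1·99 + 14, so a_0 = 1
99 = 7·14 + 1, so a_1 = 7
14 = 14·1 + 0, so a_2 = 14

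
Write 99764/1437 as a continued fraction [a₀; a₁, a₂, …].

[69; 2, 2, 1, 5, 3, 11]

99764 ÷ 1437 → quotient 69, remainder 611
1437 ÷ 611 → quotient 2, remainder 215
611 ÷ 215 → quotient 2, remainder 181
215 ÷ 181 → quotient 1, remainder 34
181 ÷ 34 → quotient 5, remainder 11
34 ÷ 11 → quotient 3, remainder 1
11 ÷ 1 → quotient 11, remainder 0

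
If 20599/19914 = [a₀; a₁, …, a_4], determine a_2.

⌊20599/19914⌋ = 1, remainder 685
⌊19914/685⌋ = 29, remainder 49
⌊685/49⌋ = 13, remainder 48

13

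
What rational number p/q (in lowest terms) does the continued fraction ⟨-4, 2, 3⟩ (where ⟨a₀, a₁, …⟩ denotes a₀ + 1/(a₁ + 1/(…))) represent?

a_0 = -4: -4/1
a_1 = 2: -7/2
a_2 = 3: -25/7

-25/7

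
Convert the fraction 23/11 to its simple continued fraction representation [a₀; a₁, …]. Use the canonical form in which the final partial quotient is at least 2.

[2; 11]

23 ÷ 11 → quotient 2, remainder 1
11 ÷ 1 → quotient 11, remainder 0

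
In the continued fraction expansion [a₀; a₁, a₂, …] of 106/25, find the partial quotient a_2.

⌊106/25⌋ = 4, remainder 6
⌊25/6⌋ = 4, remainder 1
⌊6/1⌋ = 6, remainder 0

6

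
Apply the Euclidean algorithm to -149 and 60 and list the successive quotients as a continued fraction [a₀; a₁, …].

[-3; 1, 1, 14, 2]

-149 ÷ 60 → quotient -3, remainder 31
60 ÷ 31 → quotient 1, remainder 29
31 ÷ 29 → quotient 1, remainder 2
29 ÷ 2 → quotient 14, remainder 1
2 ÷ 1 → quotient 2, remainder 0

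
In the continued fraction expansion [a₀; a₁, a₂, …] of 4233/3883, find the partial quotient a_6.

Apply division with remainder until the remainder is 0:
⌊4233/3883⌋ = 1, remainder 350
⌊3883/350⌋ = 11, remainder 33
⌊350/33⌋ = 10, remainder 20
⌊33/20⌋ = 1, remainder 13
⌊20/13⌋ = 1, remainder 7
⌊13/7⌋ = 1, remainder 6
⌊7/6⌋ = 1, remainder 1

1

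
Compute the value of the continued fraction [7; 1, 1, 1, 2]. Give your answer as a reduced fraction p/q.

Start with 2.
1 + 1/(2/1) = 1 + 1/2 = 3/2
1 + 1/(3/2) = 1 + 2/3 = 5/3
1 + 1/(5/3) = 1 + 3/5 = 8/5
7 + 1/(8/5) = 7 + 5/8 = 61/8

61/8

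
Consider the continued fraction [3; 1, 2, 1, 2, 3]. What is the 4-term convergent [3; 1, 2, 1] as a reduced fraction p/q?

15/4

a_0 = 3: 3/1
a_1 = 1: 4/1
a_2 = 2: 11/3
a_3 = 1: 15/4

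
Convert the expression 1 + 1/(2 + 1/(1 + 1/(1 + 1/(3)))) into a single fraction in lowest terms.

Build up convergents one term at a time:
a_0 = 1: 1/1
a_1 = 2: 3/2
a_2 = 1: 4/3
a_3 = 1: 7/5
a_4 = 3: 25/18

25/18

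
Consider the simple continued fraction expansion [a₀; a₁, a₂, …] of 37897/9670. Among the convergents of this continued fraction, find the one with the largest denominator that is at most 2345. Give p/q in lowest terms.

a_0 = 3: 3/1  (≤ bound)
a_1 = 1: 4/1  (≤ bound)
a_2 = 11: 47/12  (≤ bound)
a_3 = 2: 98/25  (≤ bound)
a_4 = 1: 145/37  (≤ bound)
a_5 = 6: 968/247  (≤ bound)
a_6 = 39: 37897/9670  (> 2345, stop)

968/247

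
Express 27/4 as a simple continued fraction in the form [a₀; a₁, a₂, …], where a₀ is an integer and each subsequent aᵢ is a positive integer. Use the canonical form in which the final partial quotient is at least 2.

⌊27/4⌋ = 6, remainder 3
⌊4/3⌋ = 1, remainder 1
⌊3/1⌋ = 3, remainder 0

[6; 1, 3]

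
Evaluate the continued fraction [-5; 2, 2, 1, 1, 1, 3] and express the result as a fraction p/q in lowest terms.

-316/69

Start with 3.
1 + 1/(3/1) = 1 + 1/3 = 4/3
1 + 1/(4/3) = 1 + 3/4 = 7/4
1 + 1/(7/4) = 1 + 4/7 = 11/7
2 + 1/(11/7) = 2 + 7/11 = 29/11
2 + 1/(29/11) = 2 + 11/29 = 69/29
-5 + 1/(69/29) = -5 + 29/69 = -316/69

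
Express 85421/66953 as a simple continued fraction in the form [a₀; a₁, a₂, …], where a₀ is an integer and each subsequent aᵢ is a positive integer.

[1; 3, 1, 1, 1, 2, 44, 52]

⌊85421/66953⌋ = 1, remainder 18468
⌊66953/18468⌋ = 3, remainder 11549
⌊18468/11549⌋ = 1, remainder 6919
⌊11549/6919⌋ = 1, remainder 4630
⌊6919/4630⌋ = 1, remainder 2289
⌊4630/2289⌋ = 2, remainder 52
⌊2289/52⌋ = 44, remainder 1
⌊52/1⌋ = 52, remainder 0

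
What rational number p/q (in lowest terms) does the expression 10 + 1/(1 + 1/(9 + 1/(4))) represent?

Starting at the tail and folding back:
Start with 4.
9 + 1/(4/1) = 9 + 1/4 = 37/4
1 + 1/(37/4) = 1 + 4/37 = 41/37
10 + 1/(41/37) = 10 + 37/41 = 447/41

447/41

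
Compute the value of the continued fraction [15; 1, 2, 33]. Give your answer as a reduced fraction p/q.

1567/100

Use the convergent recurrence hₖ = aₖ·hₖ₋₁ + hₖ₋₂ (and likewise for the denominators kₖ):
a_0 = 15: 15/1
a_1 = 1: 16/1
a_2 = 2: 47/3
a_3 = 33: 1567/100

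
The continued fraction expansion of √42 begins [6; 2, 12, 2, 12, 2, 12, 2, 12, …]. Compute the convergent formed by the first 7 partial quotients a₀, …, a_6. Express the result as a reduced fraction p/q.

Starting at the tail and folding back:
Start with 12.
2 + 1/(12/1) = 2 + 1/12 = 25/12
12 + 1/(25/12) = 12 + 12/25 = 312/25
2 + 1/(312/25) = 2 + 25/312 = 649/312
12 + 1/(649/312) = 12 + 312/649 = 8100/649
2 + 1/(8100/649) = 2 + 649/8100 = 16849/8100
6 + 1/(16849/8100) = 6 + 8100/16849 = 109194/16849

109194/16849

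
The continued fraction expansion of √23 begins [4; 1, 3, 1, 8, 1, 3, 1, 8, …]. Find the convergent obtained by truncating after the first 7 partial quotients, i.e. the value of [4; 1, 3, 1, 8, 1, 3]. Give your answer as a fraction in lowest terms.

916/191

Start with 3.
1 + 1/(3/1) = 1 + 1/3 = 4/3
8 + 1/(4/3) = 8 + 3/4 = 35/4
1 + 1/(35/4) = 1 + 4/35 = 39/35
3 + 1/(39/35) = 3 + 35/39 = 152/39
1 + 1/(152/39) = 1 + 39/152 = 191/152
4 + 1/(191/152) = 4 + 152/191 = 916/191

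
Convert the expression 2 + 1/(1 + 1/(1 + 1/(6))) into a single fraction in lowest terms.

Build up convergents one term at a time:
a_0 = 2: 2/1
a_1 = 1: 3/1
a_2 = 1: 5/2
a_3 = 6: 33/13

33/13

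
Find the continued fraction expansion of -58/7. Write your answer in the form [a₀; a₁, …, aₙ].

⌊-58/7⌋ = -9, remainder 5
⌊7/5⌋ = 1, remainder 2
⌊5/2⌋ = 2, remainder 1
⌊2/1⌋ = 2, remainder 0

[-9; 1, 2, 2]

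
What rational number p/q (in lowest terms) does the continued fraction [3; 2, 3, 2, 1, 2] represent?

213/62

Start with 2.
1 + 1/(2/1) = 1 + 1/2 = 3/2
2 + 1/(3/2) = 2 + 2/3 = 8/3
3 + 1/(8/3) = 3 + 3/8 = 27/8
2 + 1/(27/8) = 2 + 8/27 = 62/27
3 + 1/(62/27) = 3 + 27/62 = 213/62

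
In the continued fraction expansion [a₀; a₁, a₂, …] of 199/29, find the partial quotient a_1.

1

Repeatedly divide and take the remainder:
199 ÷ 29 → quotient 6, remainder 25
29 ÷ 25 → quotient 1, remainder 4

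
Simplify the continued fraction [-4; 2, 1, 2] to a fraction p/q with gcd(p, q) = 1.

-29/8

Use the convergent recurrence hₖ = aₖ·hₖ₋₁ + hₖ₋₂ (and likewise for the denominators kₖ):
a_0 = -4: -4/1
a_1 = 2: -7/2
a_2 = 1: -11/3
a_3 = 2: -29/8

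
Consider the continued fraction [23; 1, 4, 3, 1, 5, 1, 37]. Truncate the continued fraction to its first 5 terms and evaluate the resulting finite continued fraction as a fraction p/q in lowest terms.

Starting at the tail and folding back:
Start with 1.
3 + 1/(1/1) = 3 + 1/1 = 4/1
4 + 1/(4/1) = 4 + 1/4 = 17/4
1 + 1/(17/4) = 1 + 4/17 = 21/17
23 + 1/(21/17) = 23 + 17/21 = 500/21

500/21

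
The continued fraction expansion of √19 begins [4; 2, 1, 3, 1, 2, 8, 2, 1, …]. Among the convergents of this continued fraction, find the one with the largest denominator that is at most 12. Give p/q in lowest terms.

a_0 = 4: 4/1  (≤ bound)
a_1 = 2: 9/2  (≤ bound)
a_2 = 1: 13/3  (≤ bound)
a_3 = 3: 48/11  (≤ bound)
a_4 = 1: 61/14  (> 12, stop)

48/11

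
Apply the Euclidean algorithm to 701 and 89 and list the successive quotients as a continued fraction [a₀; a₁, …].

[7; 1, 7, 11]

Apply division with remainder until the remainder is 0:
⌊701/89⌋ = 7, remainder 78
⌊89/78⌋ = 1, remainder 11
⌊78/11⌋ = 7, remainder 1
⌊11/1⌋ = 11, remainder 0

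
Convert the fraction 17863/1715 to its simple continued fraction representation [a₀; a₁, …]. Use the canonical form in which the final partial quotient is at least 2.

Repeatedly divide and take the remainder:
⌊17863/1715⌋ = 10, remainder 713
⌊1715/713⌋ = 2, remainder 289
⌊713/289⌋ = 2, remainder 135
⌊289/135⌋ = 2, remainder 19
⌊135/19⌋ = 7, remainder 2
⌊19/2⌋ = 9, remainder 1
⌊2/1⌋ = 2, remainder 0

[10; 2, 2, 2, 7, 9, 2]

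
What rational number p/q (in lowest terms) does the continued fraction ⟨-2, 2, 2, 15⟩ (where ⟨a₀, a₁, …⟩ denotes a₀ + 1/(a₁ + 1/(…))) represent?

-123/77

a_0 = -2: -2/1
a_1 = 2: -3/2
a_2 = 2: -8/5
a_3 = 15: -123/77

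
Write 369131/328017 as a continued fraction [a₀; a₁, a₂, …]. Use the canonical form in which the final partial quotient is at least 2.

[1; 7, 1, 44, 1, 14, 1, 55]

369131 ÷ 328017 → quotient 1, remainder 41114
328017 ÷ 41114 → quotient 7, remainder 40219
41114 ÷ 40219 → quotient 1, remainder 895
40219 ÷ 895 → quotient 44, remainder 839
895 ÷ 839 → quotient 1, remainder 56
839 ÷ 56 → quotient 14, remainder 55
56 ÷ 55 → quotient 1, remainder 1
55 ÷ 1 → quotient 55, remainder 0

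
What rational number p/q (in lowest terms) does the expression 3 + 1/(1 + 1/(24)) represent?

Compute successive convergents:
a_0 = 3: 3/1
a_1 = 1: 4/1
a_2 = 24: 99/25

99/25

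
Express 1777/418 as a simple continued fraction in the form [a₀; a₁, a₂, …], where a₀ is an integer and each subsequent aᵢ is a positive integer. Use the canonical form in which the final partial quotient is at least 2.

⌊1777/418⌋ = 4, remainder 105
⌊418/105⌋ = 3, remainder 103
⌊105/103⌋ = 1, remainder 2
⌊103/2⌋ = 51, remainder 1
⌊2/1⌋ = 2, remainder 0

[4; 3, 1, 51, 2]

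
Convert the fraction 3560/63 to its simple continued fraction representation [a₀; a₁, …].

[56; 1, 1, 31]

Run the Euclidean algorithm, recording each quotient:
3560 = 56·63 + 32, so a_0 = 56
63 = 1·32 + 31, so a_1 = 1
32 = 1·31 + 1, so a_2 = 1
31 = 31·1 + 0, so a_3 = 31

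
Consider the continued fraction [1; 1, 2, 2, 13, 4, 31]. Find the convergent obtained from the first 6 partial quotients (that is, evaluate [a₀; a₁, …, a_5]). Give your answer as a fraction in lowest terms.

Start with 4.
13 + 1/(4/1) = 13 + 1/4 = 53/4
2 + 1/(53/4) = 2 + 4/53 = 110/53
2 + 1/(110/53) = 2 + 53/110 = 273/110
1 + 1/(273/110) = 1 + 110/273 = 383/273
1 + 1/(383/273) = 1 + 273/383 = 656/383

656/383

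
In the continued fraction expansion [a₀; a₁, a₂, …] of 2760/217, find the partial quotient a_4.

1

2760 = 12·217 + 156, so a_0 = 12
217 = 1·156 + 61, so a_1 = 1
156 = 2·61 + 34, so a_2 = 2
61 = 1·34 + 27, so a_3 = 1
34 = 1·27 + 7, so a_4 = 1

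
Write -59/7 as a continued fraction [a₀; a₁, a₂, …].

⌊-59/7⌋ = -9, remainder 4
⌊7/4⌋ = 1, remainder 3
⌊4/3⌋ = 1, remainder 1
⌊3/1⌋ = 3, remainder 0

[-9; 1, 1, 3]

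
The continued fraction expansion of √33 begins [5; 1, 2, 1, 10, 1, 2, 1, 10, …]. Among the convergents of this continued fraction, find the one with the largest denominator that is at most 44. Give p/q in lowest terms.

247/43

a_0 = 5: 5/1  (≤ bound)
a_1 = 1: 6/1  (≤ bound)
a_2 = 2: 17/3  (≤ bound)
a_3 = 1: 23/4  (≤ bound)
a_4 = 10: 247/43  (≤ bound)
a_5 = 1: 270/47  (> 44, stop)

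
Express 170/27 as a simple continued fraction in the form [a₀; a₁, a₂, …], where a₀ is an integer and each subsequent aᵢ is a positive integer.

[6; 3, 2, 1, 2]

Repeatedly divide and take the remainder:
170 ÷ 27 → quotient 6, remainder 8
27 ÷ 8 → quotient 3, remainder 3
8 ÷ 3 → quotient 2, remainder 2
3 ÷ 2 → quotient 1, remainder 1
2 ÷ 1 → quotient 2, remainder 0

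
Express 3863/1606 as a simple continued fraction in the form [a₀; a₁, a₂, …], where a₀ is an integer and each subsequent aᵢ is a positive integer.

Apply division with remainder until the remainder is 0:
⌊3863/1606⌋ = 2, remainder 651
⌊1606/651⌋ = 2, remainder 304
⌊651/304⌋ = 2, remainder 43
⌊304/43⌋ = 7, remainder 3
⌊43/3⌋ = 14, remainder 1
⌊3/1⌋ = 3, remainder 0

[2; 2, 2, 7, 14, 3]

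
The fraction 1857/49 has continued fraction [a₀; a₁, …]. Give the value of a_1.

Run the Euclidean algorithm, recording each quotient:
1857 = 37·49 + 44, so a_0 = 37
49 = 1·44 + 5, so a_1 = 1

1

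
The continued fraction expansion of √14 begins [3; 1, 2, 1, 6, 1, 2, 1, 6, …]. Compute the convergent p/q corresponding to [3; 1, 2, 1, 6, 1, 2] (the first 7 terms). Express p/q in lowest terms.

333/89

Start with 2.
1 + 1/(2/1) = 1 + 1/2 = 3/2
6 + 1/(3/2) = 6 + 2/3 = 20/3
1 + 1/(20/3) = 1 + 3/20 = 23/20
2 + 1/(23/20) = 2 + 20/23 = 66/23
1 + 1/(66/23) = 1 + 23/66 = 89/66
3 + 1/(89/66) = 3 + 66/89 = 333/89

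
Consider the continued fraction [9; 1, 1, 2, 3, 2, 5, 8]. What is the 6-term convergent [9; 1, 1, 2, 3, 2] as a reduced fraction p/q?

374/39

Use the convergent recurrence hₖ = aₖ·hₖ₋₁ + hₖ₋₂ (and likewise for the denominators kₖ):
a_0 = 9: 9/1
a_1 = 1: 10/1
a_2 = 1: 19/2
a_3 = 2: 48/5
a_4 = 3: 163/17
a_5 = 2: 374/39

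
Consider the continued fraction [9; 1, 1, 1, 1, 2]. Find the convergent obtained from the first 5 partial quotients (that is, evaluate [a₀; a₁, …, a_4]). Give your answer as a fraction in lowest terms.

48/5

a_0 = 9: 9/1
a_1 = 1: 10/1
a_2 = 1: 19/2
a_3 = 1: 29/3
a_4 = 1: 48/5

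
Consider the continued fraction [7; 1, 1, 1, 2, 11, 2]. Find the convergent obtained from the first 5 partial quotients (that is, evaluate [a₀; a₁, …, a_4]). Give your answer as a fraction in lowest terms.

61/8

a_0 = 7: 7/1
a_1 = 1: 8/1
a_2 = 1: 15/2
a_3 = 1: 23/3
a_4 = 2: 61/8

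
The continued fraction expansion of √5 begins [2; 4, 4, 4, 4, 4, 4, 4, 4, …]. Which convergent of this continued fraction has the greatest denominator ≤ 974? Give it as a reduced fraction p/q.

682/305

List convergents until the denominator exceeds the bound:
a_0 = 2: 2/1  (≤ bound)
a_1 = 4: 9/4  (≤ bound)
a_2 = 4: 38/17  (≤ bound)
a_3 = 4: 161/72  (≤ bound)
a_4 = 4: 682/305  (≤ bound)
a_5 = 4: 2889/1292  (> 974, stop)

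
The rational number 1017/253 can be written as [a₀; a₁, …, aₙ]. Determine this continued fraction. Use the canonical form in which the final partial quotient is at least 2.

[4; 50, 1, 1, 2]

Apply division with remainder until the remainder is 0:
1017 = 4·253 + 5, so a_0 = 4
253 = 50·5 + 3, so a_1 = 50
5 = 1·3 + 2, so a_2 = 1
3 = 1·2 + 1, so a_3 = 1
2 = 2·1 + 0, so a_4 = 2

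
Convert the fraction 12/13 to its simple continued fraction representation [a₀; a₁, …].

⌊12/13⌋ = 0, remainder 12
⌊13/12⌋ = 1, remainder 1
⌊12/1⌋ = 12, remainder 0

[0; 1, 12]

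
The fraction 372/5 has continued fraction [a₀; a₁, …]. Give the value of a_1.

372 ÷ 5 → quotient 74, remainder 2
5 ÷ 2 → quotient 2, remainder 1

2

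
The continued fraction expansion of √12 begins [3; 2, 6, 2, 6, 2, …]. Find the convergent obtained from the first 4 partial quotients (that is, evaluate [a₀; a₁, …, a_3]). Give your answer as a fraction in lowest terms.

97/28

Build up convergents one term at a time:
a_0 = 3: 3/1
a_1 = 2: 7/2
a_2 = 6: 45/13
a_3 = 2: 97/28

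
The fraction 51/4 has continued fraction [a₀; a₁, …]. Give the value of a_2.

3

Run the Euclidean algorithm, recording each quotient:
⌊51/4⌋ = 12, remainder 3
⌊4/3⌋ = 1, remainder 1
⌊3/1⌋ = 3, remainder 0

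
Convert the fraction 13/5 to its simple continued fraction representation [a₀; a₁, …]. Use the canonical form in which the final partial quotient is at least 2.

13 = 2·5 + 3, so a_0 = 2
5 = 1·3 + 2, so a_1 = 1
3 = 1·2 + 1, so a_2 = 1
2 = 2·1 + 0, so a_3 = 2

[2; 1, 1, 2]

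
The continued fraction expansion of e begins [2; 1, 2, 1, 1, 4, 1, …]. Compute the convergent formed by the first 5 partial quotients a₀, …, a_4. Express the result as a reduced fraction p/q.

a_0 = 2: 2/1
a_1 = 1: 3/1
a_2 = 2: 8/3
a_3 = 1: 11/4
a_4 = 1: 19/7

19/7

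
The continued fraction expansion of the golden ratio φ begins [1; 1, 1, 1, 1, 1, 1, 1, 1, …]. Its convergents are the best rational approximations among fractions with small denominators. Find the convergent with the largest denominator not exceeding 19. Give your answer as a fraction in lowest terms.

21/13

a_0 = 1: 1/1  (≤ bound)
a_1 = 1: 2/1  (≤ bound)
a_2 = 1: 3/2  (≤ bound)
a_3 = 1: 5/3  (≤ bound)
a_4 = 1: 8/5  (≤ bound)
a_5 = 1: 13/8  (≤ bound)
a_6 = 1: 21/13  (≤ bound)
a_7 = 1: 34/21  (> 19, stop)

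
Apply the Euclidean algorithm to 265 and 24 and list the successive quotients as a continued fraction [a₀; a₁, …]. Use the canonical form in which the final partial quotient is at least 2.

Run the Euclidean algorithm, recording each quotient:
⌊265/24⌋ = 11, remainder 1
⌊24/1⌋ = 24, remainder 0

[11; 24]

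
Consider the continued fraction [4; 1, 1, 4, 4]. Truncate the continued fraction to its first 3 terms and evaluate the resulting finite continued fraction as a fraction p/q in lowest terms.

a_0 = 4: 4/1
a_1 = 1: 5/1
a_2 = 1: 9/2

9/2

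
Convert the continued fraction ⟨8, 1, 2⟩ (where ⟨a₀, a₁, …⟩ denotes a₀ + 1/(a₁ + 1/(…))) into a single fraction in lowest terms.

Compute successive convergents:
a_0 = 8: 8/1
a_1 = 1: 9/1
a_2 = 2: 26/3

26/3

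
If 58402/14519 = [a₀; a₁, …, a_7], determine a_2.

1

58402 ÷ 14519 → quotient 4, remainder 326
14519 ÷ 326 → quotient 44, remainder 175
326 ÷ 175 → quotient 1, remainder 151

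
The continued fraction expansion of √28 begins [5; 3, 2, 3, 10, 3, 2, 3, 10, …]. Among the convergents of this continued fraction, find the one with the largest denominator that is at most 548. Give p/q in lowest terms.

a_0 = 5: 5/1  (≤ bound)
a_1 = 3: 16/3  (≤ bound)
a_2 = 2: 37/7  (≤ bound)
a_3 = 3: 127/24  (≤ bound)
a_4 = 10: 1307/247  (≤ bound)
a_5 = 3: 4048/765  (> 548, stop)

1307/247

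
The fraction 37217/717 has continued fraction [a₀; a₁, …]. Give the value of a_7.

⌊37217/717⌋ = 51, remainder 650
⌊717/650⌋ = 1, remainder 67
⌊650/67⌋ = 9, remainder 47
⌊67/47⌋ = 1, remainder 20
⌊47/20⌋ = 2, remainder 7
⌊20/7⌋ = 2, remainder 6
⌊7/6⌋ = 1, remainder 1
⌊6/1⌋ = 6, remainder 0

6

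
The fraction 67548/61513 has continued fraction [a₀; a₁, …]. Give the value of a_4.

67548 ÷ 61513 → quotient 1, remainder 6035
61513 ÷ 6035 → quotient 10, remainder 1163
6035 ÷ 1163 → quotient 5, remainder 220
1163 ÷ 220 → quotient 5, remainder 63
220 ÷ 63 → quotient 3, remainder 31

3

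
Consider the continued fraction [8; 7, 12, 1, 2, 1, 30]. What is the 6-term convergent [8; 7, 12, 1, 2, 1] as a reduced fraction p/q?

Work from the innermost term outward:
Start with 1.
2 + 1/(1/1) = 2 + 1/1 = 3/1
1 + 1/(3/1) = 1 + 1/3 = 4/3
12 + 1/(4/3) = 12 + 3/4 = 51/4
7 + 1/(51/4) = 7 + 4/51 = 361/51
8 + 1/(361/51) = 8 + 51/361 = 2939/361

2939/361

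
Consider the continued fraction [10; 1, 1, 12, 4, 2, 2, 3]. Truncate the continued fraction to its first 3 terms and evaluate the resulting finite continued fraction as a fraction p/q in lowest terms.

a_0 = 10: 10/1
a_1 = 1: 11/1
a_2 = 1: 21/2

21/2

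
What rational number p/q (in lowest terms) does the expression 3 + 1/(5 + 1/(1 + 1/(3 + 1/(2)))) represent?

Start with 2.
3 + 1/(2/1) = 3 + 1/2 = 7/2
1 + 1/(7/2) = 1 + 2/7 = 9/7
5 + 1/(9/7) = 5 + 7/9 = 52/9
3 + 1/(52/9) = 3 + 9/52 = 165/52

165/52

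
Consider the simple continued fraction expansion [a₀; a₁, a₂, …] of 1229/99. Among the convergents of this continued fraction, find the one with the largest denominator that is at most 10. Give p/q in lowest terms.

62/5

a_0 = 12: 12/1  (≤ bound)
a_1 = 2: 25/2  (≤ bound)
a_2 = 2: 62/5  (≤ bound)
a_3 = 2: 149/12  (> 10, stop)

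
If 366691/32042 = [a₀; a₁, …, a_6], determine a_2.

366691 ÷ 32042 → quotient 11, remainder 14229
32042 ÷ 14229 → quotient 2, remainder 3584
14229 ÷ 3584 → quotient 3, remainder 3477

3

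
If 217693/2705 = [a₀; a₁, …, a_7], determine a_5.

2

217693 ÷ 2705 → quotient 80, remainder 1293
2705 ÷ 1293 → quotient 2, remainder 119
1293 ÷ 119 → quotient 10, remainder 103
119 ÷ 103 → quotient 1, remainder 16
103 ÷ 16 → quotient 6, remainder 7
16 ÷ 7 → quotient 2, remainder 2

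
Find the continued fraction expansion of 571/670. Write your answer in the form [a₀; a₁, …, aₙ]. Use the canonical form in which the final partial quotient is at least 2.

571 ÷ 670 → quotient 0, remainder 571
670 ÷ 571 → quotient 1, remainder 99
571 ÷ 99 → quotient 5, remainder 76
99 ÷ 76 → quotient 1, remainder 23
76 ÷ 23 → quotient 3, remainder 7
23 ÷ 7 → quotient 3, remainder 2
7 ÷ 2 → quotient 3, remainder 1
2 ÷ 1 → quotient 2, remainder 0

[0; 1, 5, 1, 3, 3, 3, 2]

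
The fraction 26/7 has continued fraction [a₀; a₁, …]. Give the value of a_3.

2

26 = 3·7 + 5, so a_0 = 3
7 = 1·5 + 2, so a_1 = 1
5 = 2·2 + 1, so a_2 = 2
2 = 2·1 + 0, so a_3 = 2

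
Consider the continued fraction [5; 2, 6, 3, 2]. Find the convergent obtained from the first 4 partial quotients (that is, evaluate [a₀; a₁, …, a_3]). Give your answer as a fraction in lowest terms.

224/41

a_0 = 5: 5/1
a_1 = 2: 11/2
a_2 = 6: 71/13
a_3 = 3: 224/41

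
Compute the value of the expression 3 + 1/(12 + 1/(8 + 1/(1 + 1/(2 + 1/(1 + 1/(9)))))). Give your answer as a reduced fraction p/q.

Build up convergents one term at a time:
a_0 = 3: 3/1
a_1 = 12: 37/12
a_2 = 8: 299/97
a_3 = 1: 336/109
a_4 = 2: 971/315
a_5 = 1: 1307/424
a_6 = 9: 12734/4131

12734/4131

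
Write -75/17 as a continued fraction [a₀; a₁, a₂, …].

-75 = -5·17 + 10, so a_0 = -5
17 = 1·10 + 7, so a_1 = 1
10 = 1·7 + 3, so a_2 = 1
7 = 2·3 + 1, so a_3 = 2
3 = 3·1 + 0, so a_4 = 3

[-5; 1, 1, 2, 3]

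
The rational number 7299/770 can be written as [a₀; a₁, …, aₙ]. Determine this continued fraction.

7299 = 9·770 + 369, so a_0 = 9
770 = 2·369 + 32, so a_1 = 2
369 = 11·32 + 17, so a_2 = 11
32 = 1·17 + 15, so a_3 = 1
17 = 1·15 + 2, so a_4 = 1
15 = 7·2 + 1, so a_5 = 7
2 = 2·1 + 0, so a_6 = 2

[9; 2, 11, 1, 1, 7, 2]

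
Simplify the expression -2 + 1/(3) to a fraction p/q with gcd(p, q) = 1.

Work from the innermost term outward:
Start with 3.
-2 + 1/(3/1) = -2 + 1/3 = -5/3

-5/3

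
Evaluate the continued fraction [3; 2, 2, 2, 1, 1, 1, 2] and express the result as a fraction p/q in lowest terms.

413/121

Start with 2.
1 + 1/(2/1) = 1 + 1/2 = 3/2
1 + 1/(3/2) = 1 + 2/3 = 5/3
1 + 1/(5/3) = 1 + 3/5 = 8/5
2 + 1/(8/5) = 2 + 5/8 = 21/8
2 + 1/(21/8) = 2 + 8/21 = 50/21
2 + 1/(50/21) = 2 + 21/50 = 121/50
3 + 1/(121/50) = 3 + 50/121 = 413/121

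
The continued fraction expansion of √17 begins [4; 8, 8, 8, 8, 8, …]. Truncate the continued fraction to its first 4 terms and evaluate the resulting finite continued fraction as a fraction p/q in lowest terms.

a_0 = 4: 4/1
a_1 = 8: 33/8
a_2 = 8: 268/65
a_3 = 8: 2177/528

2177/528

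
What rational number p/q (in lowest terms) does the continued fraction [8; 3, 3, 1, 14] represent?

a_0 = 8: 8/1
a_1 = 3: 25/3
a_2 = 3: 83/10
a_3 = 1: 108/13
a_4 = 14: 1595/192

1595/192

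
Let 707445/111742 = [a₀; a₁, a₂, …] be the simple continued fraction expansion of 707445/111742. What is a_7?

6

707445 = 6·111742 + 36993, so a_0 = 6
111742 = 3·36993 + 763, so a_1 = 3
36993 = 48·763 + 369, so a_2 = 48
763 = 2·369 + 25, so a_3 = 2
369 = 14·25 + 19, so a_4 = 14
25 = 1·19 + 6, so a_5 = 1
19 = 3·6 + 1, so a_6 = 3
6 = 6·1 + 0, so a_7 = 6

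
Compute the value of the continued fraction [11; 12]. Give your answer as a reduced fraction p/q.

Start with 12.
11 + 1/(12/1) = 11 + 1/12 = 133/12

133/12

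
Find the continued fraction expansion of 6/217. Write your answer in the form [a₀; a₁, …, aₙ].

Repeatedly divide and take the remainder:
⌊6/217⌋ = 0, remainder 6
⌊217/6⌋ = 36, remainder 1
⌊6/1⌋ = 6, remainder 0

[0; 36, 6]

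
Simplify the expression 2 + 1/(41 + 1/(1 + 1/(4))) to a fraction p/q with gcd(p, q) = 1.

423/209

a_0 = 2: 2/1
a_1 = 41: 83/41
a_2 = 1: 85/42
a_3 = 4: 423/209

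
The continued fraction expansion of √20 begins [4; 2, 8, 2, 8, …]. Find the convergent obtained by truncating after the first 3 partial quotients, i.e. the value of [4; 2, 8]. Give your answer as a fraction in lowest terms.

76/17

a_0 = 4: 4/1
a_1 = 2: 9/2
a_2 = 8: 76/17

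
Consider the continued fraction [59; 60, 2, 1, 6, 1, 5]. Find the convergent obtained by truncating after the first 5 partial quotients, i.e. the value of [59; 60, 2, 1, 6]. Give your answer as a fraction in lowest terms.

71233/1207

Start with 6.
1 + 1/(6/1) = 1 + 1/6 = 7/6
2 + 1/(7/6) = 2 + 6/7 = 20/7
60 + 1/(20/7) = 60 + 7/20 = 1207/20
59 + 1/(1207/20) = 59 + 20/1207 = 71233/1207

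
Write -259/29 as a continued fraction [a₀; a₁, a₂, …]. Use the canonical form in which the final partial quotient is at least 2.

[-9; 14, 2]

Apply division with remainder until the remainder is 0:
-259 ÷ 29 → quotient -9, remainder 2
29 ÷ 2 → quotient 14, remainder 1
2 ÷ 1 → quotient 2, remainder 0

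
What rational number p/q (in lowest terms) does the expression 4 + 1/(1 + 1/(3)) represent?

19/4

Start with 3.
1 + 1/(3/1) = 1 + 1/3 = 4/3
4 + 1/(4/3) = 4 + 3/4 = 19/4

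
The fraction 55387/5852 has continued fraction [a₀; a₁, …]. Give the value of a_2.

6

55387 = 9·5852 + 2719, so a_0 = 9
5852 = 2·2719 + 414, so a_1 = 2
2719 = 6·414 + 235, so a_2 = 6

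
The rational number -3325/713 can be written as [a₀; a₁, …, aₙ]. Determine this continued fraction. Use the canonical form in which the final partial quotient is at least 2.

⌊-3325/713⌋ = -5, remainder 240
⌊713/240⌋ = 2, remainder 233
⌊240/233⌋ = 1, remainder 7
⌊233/7⌋ = 33, remainder 2
⌊7/2⌋ = 3, remainder 1
⌊2/1⌋ = 2, remainder 0

[-5; 2, 1, 33, 3, 2]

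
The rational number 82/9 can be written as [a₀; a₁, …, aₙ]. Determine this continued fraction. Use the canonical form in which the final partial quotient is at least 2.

[9; 9]

82 = 9·9 + 1, so a_0 = 9
9 = 9·1 + 0, so a_1 = 9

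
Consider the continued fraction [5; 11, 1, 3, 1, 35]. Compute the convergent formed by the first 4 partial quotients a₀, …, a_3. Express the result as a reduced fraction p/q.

239/47

Start with 3.
1 + 1/(3/1) = 1 + 1/3 = 4/3
11 + 1/(4/3) = 11 + 3/4 = 47/4
5 + 1/(47/4) = 5 + 4/47 = 239/47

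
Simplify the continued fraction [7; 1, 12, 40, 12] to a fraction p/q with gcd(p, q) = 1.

Compute successive convergents:
a_0 = 7: 7/1
a_1 = 1: 8/1
a_2 = 12: 103/13
a_3 = 40: 4128/521
a_4 = 12: 49639/6265

49639/6265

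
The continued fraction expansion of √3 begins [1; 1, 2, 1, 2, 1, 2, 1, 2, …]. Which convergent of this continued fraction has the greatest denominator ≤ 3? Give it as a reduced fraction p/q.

List convergents until the denominator exceeds the bound:
a_0 = 1: 1/1  (≤ bound)
a_1 = 1: 2/1  (≤ bound)
a_2 = 2: 5/3  (≤ bound)
a_3 = 1: 7/4  (> 3, stop)

5/3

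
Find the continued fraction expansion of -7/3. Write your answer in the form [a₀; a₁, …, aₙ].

[-3; 1, 2]

-7 = -3·3 + 2, so a_0 = -3
3 = 1·2 + 1, so a_1 = 1
2 = 2·1 + 0, so a_2 = 2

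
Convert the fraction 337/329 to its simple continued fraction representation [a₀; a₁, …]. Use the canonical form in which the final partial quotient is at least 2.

[1; 41, 8]

337 = 1·329 + 8, so a_0 = 1
329 = 41·8 + 1, so a_1 = 41
8 = 8·1 + 0, so a_2 = 8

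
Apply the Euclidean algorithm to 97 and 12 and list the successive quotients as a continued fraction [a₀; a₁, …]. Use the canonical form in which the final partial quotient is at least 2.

Repeatedly divide and take the remainder:
97 = 8·12 + 1, so a_0 = 8
12 = 12·1 + 0, so a_1 = 12

[8; 12]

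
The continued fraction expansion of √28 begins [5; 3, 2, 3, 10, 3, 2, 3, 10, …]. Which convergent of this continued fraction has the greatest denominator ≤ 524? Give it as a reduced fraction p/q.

a_0 = 5: 5/1  (≤ bound)
a_1 = 3: 16/3  (≤ bound)
a_2 = 2: 37/7  (≤ bound)
a_3 = 3: 127/24  (≤ bound)
a_4 = 10: 1307/247  (≤ bound)
a_5 = 3: 4048/765  (> 524, stop)

1307/247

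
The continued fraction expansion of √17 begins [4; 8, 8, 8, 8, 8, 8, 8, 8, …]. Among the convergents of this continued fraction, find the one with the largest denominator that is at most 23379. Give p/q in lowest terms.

17684/4289

List convergents until the denominator exceeds the bound:
a_0 = 4: 4/1  (≤ bound)
a_1 = 8: 33/8  (≤ bound)
a_2 = 8: 268/65  (≤ bound)
a_3 = 8: 2177/528  (≤ bound)
a_4 = 8: 17684/4289  (≤ bound)
a_5 = 8: 143649/34840  (> 23379, stop)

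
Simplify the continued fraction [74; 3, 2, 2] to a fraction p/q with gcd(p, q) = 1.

1263/17

Build up convergents one term at a time:
a_0 = 74: 74/1
a_1 = 3: 223/3
a_2 = 2: 520/7
a_3 = 2: 1263/17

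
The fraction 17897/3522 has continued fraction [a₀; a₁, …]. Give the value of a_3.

⌊17897/3522⌋ = 5, remainder 287
⌊3522/287⌋ = 12, remainder 78
⌊287/78⌋ = 3, remainder 53
⌊78/53⌋ = 1, remainder 25

1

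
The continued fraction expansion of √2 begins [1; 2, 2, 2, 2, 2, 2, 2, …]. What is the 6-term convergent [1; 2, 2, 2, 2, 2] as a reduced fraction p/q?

Collapse the nested fraction from the inside out:
Start with 2.
2 + 1/(2/1) = 2 + 1/2 = 5/2
2 + 1/(5/2) = 2 + 2/5 = 12/5
2 + 1/(12/5) = 2 + 5/12 = 29/12
2 + 1/(29/12) = 2 + 12/29 = 70/29
1 + 1/(70/29) = 1 + 29/70 = 99/70

99/70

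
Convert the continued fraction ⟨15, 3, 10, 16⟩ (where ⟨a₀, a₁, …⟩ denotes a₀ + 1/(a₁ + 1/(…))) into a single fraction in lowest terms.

Start with 16.
10 + 1/(16/1) = 10 + 1/16 = 161/16
3 + 1/(161/16) = 3 + 16/161 = 499/161
15 + 1/(499/161) = 15 + 161/499 = 7646/499

7646/499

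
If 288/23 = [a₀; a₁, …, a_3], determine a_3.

11

Repeatedly divide and take the remainder:
288 = 12·23 + 12, so a_0 = 12
23 = 1·12 + 11, so a_1 = 1
12 = 1·11 + 1, so a_2 = 1
11 = 11·1 + 0, so a_3 = 11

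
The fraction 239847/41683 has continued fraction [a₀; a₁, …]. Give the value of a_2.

Run the Euclidean algorithm, recording each quotient:
239847 = 5·41683 + 31432, so a_0 = 5
41683 = 1·31432 + 10251, so a_1 = 1
31432 = 3·10251 + 679, so a_2 = 3

3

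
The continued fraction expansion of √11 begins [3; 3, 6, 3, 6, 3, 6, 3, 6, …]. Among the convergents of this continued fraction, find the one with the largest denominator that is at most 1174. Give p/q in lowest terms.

a_0 = 3: 3/1  (≤ bound)
a_1 = 3: 10/3  (≤ bound)
a_2 = 6: 63/19  (≤ bound)
a_3 = 3: 199/60  (≤ bound)
a_4 = 6: 1257/379  (≤ bound)
a_5 = 3: 3970/1197  (> 1174, stop)

1257/379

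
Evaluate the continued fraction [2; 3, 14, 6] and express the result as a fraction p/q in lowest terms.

607/261

a_0 = 2: 2/1
a_1 = 3: 7/3
a_2 = 14: 100/43
a_3 = 6: 607/261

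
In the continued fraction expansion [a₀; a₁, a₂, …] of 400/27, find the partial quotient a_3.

2

⌊400/27⌋ = 14, remainder 22
⌊27/22⌋ = 1, remainder 5
⌊22/5⌋ = 4, remainder 2
⌊5/2⌋ = 2, remainder 1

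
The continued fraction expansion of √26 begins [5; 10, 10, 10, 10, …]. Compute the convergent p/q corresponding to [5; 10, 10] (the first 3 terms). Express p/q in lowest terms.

Start with 10.
10 + 1/(10/1) = 10 + 1/10 = 101/10
5 + 1/(101/10) = 5 + 10/101 = 515/101

515/101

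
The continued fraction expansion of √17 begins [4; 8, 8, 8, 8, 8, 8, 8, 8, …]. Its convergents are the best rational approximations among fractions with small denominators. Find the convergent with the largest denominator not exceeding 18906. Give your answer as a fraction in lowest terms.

List convergents until the denominator exceeds the bound:
a_0 = 4: 4/1  (≤ bound)
a_1 = 8: 33/8  (≤ bound)
a_2 = 8: 268/65  (≤ bound)
a_3 = 8: 2177/528  (≤ bound)
a_4 = 8: 17684/4289  (≤ bound)
a_5 = 8: 143649/34840  (> 18906, stop)

17684/4289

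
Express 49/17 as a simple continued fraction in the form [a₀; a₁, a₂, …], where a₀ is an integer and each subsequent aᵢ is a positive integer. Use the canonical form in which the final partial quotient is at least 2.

[2; 1, 7, 2]

Apply division with remainder until the remainder is 0:
⌊49/17⌋ = 2, remainder 15
⌊17/15⌋ = 1, remainder 2
⌊15/2⌋ = 7, remainder 1
⌊2/1⌋ = 2, remainder 0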